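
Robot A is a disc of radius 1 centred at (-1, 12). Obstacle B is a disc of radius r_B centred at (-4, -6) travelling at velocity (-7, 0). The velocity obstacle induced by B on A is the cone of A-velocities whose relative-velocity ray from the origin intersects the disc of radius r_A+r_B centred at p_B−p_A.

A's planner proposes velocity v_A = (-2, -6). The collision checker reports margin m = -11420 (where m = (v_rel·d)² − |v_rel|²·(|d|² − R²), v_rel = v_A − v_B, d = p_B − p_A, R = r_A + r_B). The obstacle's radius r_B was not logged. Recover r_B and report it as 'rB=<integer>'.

m = -11420
d = (-3, -18);  v_rel = (5, -6),  |v_rel|² = 61
v_rel×d = (5)·(-18) − (-6)·(-3) = -108
since m = R²·61 − (-108)²:  R² = (11664 + -11420) / 61 = 4
R = √4 = 2  ⇒  r_B = 2 − 1 = 1

rB=1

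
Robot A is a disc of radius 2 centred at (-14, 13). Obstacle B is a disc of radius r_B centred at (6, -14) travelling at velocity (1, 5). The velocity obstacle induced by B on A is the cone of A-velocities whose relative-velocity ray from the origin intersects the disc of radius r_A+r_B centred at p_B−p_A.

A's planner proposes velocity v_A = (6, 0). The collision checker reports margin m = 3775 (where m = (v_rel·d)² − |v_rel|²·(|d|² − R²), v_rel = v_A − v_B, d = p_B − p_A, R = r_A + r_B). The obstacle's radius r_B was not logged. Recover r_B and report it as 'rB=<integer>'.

m = 3775
d = (20, -27);  v_rel = (5, -5),  |v_rel|² = 50
v_rel×d = (5)·(-27) − (-5)·(20) = -35
since m = R²·50 − (-35)²:  R² = (1225 + 3775) / 50 = 100
R = √100 = 10  ⇒  r_B = 10 − 2 = 8

rB=8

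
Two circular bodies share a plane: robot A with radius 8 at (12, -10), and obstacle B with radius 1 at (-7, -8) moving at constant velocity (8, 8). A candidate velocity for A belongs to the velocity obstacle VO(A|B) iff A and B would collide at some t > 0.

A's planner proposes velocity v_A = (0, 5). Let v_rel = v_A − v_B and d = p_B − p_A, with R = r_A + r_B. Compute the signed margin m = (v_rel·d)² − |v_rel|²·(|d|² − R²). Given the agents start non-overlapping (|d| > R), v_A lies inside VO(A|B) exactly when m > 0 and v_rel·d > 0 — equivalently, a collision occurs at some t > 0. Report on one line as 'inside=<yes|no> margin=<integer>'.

d = (-19, 2),  |d|² = 365;  R = 8+1 = 9,  c = 365−9² = 284
v_rel = (-8, -3),  |v_rel|² = 73;  v_rel·d = (-8)·(-19) + (-3)·(2) = 146
73·t² − 292·t + 284 = 0  ⇒  m = 146² − 73·284 = 584
m = 584 > 0,  v_rel·d = 146 > 0  ⇒  inside

inside=yes margin=584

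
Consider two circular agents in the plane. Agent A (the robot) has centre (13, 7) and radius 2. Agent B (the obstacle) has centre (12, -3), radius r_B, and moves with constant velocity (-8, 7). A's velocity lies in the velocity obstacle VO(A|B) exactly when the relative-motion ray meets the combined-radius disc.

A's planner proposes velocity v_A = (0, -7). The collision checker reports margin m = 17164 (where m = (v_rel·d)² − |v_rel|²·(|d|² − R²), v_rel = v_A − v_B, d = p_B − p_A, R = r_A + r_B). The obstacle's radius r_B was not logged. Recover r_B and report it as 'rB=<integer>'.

m = 17164
d = (-1, -10);  v_rel = (8, -14),  |v_rel|² = 260
v_rel×d = (8)·(-10) − (-14)·(-1) = -94
since m = R²·260 − (-94)²:  R² = (8836 + 17164) / 260 = 100
R = √100 = 10  ⇒  r_B = 10 − 2 = 8

rB=8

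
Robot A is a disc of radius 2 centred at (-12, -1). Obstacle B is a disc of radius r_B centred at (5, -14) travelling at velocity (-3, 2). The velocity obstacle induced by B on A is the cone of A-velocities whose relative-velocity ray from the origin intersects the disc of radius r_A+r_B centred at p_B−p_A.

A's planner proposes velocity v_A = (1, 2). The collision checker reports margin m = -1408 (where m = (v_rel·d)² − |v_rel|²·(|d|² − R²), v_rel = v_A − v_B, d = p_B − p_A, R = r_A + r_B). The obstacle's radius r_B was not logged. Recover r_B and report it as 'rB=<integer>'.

m = -1408
d = (17, -13);  v_rel = (4, 0),  |v_rel|² = 16
v_rel×d = (4)·(-13) − (0)·(17) = -52
since m = R²·16 − (-52)²:  R² = (2704 + -1408) / 16 = 81
R = √81 = 9  ⇒  r_B = 9 − 2 = 7

rB=7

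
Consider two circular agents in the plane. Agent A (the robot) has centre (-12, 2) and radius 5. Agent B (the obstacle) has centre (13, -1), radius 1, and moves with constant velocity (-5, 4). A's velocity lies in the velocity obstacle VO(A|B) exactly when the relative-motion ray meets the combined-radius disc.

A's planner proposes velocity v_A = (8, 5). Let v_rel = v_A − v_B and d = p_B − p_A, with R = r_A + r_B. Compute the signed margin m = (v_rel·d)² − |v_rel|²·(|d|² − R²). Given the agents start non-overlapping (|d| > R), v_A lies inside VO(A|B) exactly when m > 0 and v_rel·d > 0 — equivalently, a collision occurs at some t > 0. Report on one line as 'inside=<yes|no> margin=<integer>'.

d = (25, -3),  |d|² = 634;  R = 5+1 = 6,  c = 634−6² = 598
v_rel = (13, 1),  |v_rel|² = 170;  v_rel·d = (13)·(25) + (1)·(-3) = 322
170·t² − 644·t + 598 = 0  ⇒  m = 322² − 170·598 = 2024
m = 2024 > 0,  v_rel·d = 322 > 0  ⇒  inside

inside=yes margin=2024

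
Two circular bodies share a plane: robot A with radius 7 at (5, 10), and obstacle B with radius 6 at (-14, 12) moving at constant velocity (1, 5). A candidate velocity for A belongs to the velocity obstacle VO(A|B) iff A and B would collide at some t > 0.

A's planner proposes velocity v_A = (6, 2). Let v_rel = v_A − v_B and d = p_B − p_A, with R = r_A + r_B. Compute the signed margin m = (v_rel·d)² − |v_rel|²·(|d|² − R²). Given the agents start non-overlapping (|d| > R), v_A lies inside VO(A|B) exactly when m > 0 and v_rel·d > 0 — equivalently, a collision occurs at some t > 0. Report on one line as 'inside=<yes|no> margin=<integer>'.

d = (-19, 2),  |d|² = 365;  R = 7+6 = 13,  c = 365−13² = 196
v_rel = (5, -3),  |v_rel|² = 34;  v_rel·d = (5)·(-19) + (-3)·(2) = -101
34·t² + 202·t + 196 = 0  ⇒  m = (-101)² − 34·196 = 3537
m = 3537 > 0,  v_rel·d = -101 < 0  ⇒  outside

inside=no margin=3537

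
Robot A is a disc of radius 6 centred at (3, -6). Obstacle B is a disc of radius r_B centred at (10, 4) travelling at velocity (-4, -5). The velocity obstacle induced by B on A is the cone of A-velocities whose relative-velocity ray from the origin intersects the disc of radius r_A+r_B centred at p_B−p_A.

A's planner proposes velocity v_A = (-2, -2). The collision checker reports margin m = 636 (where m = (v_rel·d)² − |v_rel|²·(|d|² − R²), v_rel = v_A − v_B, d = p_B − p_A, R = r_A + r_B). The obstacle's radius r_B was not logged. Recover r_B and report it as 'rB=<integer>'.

m = 636
d = (7, 10);  v_rel = (2, 3),  |v_rel|² = 13
v_rel×d = (2)·(10) − (3)·(7) = -1
since m = R²·13 − (-1)²:  R² = (1 + 636) / 13 = 49
R = √49 = 7  ⇒  r_B = 7 − 6 = 1

rB=1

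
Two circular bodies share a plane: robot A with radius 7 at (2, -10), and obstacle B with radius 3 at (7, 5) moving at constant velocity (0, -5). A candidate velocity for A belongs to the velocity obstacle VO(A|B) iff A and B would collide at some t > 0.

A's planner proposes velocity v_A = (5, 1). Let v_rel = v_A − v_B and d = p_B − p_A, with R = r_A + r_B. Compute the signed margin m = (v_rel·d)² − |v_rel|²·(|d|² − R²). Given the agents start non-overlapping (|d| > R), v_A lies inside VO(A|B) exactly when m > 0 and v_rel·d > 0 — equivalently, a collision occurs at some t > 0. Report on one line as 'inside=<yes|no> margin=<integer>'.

d = (5, 15),  |d|² = 250;  R = 7+3 = 10,  c = 250−10² = 150
v_rel = (5, 6),  |v_rel|² = 61;  v_rel·d = (5)·(5) + (6)·(15) = 115
61·t² − 230·t + 150 = 0  ⇒  m = 115² − 61·150 = 4075
m = 4075 > 0,  v_rel·d = 115 > 0  ⇒  inside

inside=yes margin=4075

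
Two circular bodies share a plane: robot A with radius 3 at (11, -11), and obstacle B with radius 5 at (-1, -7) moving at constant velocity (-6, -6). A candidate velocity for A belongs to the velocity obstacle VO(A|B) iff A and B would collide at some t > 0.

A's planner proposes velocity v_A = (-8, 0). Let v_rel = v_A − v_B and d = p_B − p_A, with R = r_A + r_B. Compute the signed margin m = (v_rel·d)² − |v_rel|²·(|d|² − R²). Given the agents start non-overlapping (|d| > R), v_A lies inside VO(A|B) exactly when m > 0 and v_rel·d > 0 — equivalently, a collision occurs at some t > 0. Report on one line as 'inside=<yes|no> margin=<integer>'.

d = (-12, 4),  |d|² = 160;  R = 3+5 = 8,  c = 160−8² = 96
v_rel = (-2, 6),  |v_rel|² = 40;  v_rel·d = (-2)·(-12) + (6)·(4) = 48
40·t² − 96·t + 96 = 0  ⇒  m = 48² − 40·96 = -1536
m = -1536 < 0,  v_rel·d = 48 > 0  ⇒  outside

inside=no margin=-1536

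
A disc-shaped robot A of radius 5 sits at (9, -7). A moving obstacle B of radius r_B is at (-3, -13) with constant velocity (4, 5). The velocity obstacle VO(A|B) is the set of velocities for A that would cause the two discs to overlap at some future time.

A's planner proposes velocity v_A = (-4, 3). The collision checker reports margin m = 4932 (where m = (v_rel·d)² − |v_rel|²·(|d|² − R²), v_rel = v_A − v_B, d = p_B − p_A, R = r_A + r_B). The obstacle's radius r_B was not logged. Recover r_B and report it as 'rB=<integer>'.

m = 4932
d = (-12, -6);  v_rel = (-8, -2),  |v_rel|² = 68
v_rel×d = (-8)·(-6) − (-2)·(-12) = 24
since m = R²·68 − 24²:  R² = (576 + 4932) / 68 = 81
R = √81 = 9  ⇒  r_B = 9 − 5 = 4

rB=4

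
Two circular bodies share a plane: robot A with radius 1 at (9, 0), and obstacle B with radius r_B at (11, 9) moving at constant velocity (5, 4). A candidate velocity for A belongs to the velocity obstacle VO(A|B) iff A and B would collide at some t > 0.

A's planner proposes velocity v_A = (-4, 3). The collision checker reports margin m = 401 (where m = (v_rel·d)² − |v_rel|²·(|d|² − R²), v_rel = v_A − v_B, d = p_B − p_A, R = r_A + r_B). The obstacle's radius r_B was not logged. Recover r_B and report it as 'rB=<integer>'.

m = 401
d = (2, 9);  v_rel = (-9, -1),  |v_rel|² = 82
v_rel×d = (-9)·(9) − (-1)·(2) = -79
since m = R²·82 − (-79)²:  R² = (6241 + 401) / 82 = 81
R = √81 = 9  ⇒  r_B = 9 − 1 = 8

rB=8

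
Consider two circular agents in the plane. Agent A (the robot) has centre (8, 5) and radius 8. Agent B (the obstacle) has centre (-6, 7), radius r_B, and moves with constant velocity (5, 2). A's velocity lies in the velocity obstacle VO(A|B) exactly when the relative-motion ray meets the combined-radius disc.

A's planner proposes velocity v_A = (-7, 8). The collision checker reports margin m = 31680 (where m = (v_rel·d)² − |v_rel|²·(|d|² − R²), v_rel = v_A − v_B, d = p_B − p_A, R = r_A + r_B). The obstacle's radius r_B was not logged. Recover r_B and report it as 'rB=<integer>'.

m = 31680
d = (-14, 2);  v_rel = (-12, 6),  |v_rel|² = 180
v_rel×d = (-12)·(2) − (6)·(-14) = 60
since m = R²·180 − 60²:  R² = (3600 + 31680) / 180 = 196
R = √196 = 14  ⇒  r_B = 14 − 8 = 6

rB=6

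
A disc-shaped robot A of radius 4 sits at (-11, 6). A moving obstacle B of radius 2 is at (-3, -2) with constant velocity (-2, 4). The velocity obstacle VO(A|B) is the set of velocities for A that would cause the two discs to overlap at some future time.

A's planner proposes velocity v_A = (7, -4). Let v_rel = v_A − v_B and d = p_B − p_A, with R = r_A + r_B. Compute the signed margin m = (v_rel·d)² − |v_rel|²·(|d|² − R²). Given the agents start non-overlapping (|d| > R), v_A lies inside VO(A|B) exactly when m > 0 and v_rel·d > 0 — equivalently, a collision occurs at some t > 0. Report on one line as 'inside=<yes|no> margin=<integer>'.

d = (8, -8),  |d|² = 128;  R = 4+2 = 6,  c = 128−6² = 92
v_rel = (9, -8),  |v_rel|² = 145;  v_rel·d = (9)·(8) + (-8)·(-8) = 136
145·t² − 272·t + 92 = 0  ⇒  m = 136² − 145·92 = 5156
m = 5156 > 0,  v_rel·d = 136 > 0  ⇒  inside

inside=yes margin=5156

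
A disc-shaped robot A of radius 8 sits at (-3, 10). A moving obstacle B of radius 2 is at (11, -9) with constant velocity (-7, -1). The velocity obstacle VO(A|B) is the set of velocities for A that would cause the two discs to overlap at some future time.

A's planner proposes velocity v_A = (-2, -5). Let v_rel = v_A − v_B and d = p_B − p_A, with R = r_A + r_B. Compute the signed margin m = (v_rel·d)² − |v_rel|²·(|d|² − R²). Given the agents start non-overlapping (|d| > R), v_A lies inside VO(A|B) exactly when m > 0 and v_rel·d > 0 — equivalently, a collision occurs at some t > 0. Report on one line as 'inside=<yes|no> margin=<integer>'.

d = (14, -19),  |d|² = 557;  R = 8+2 = 10,  c = 557−10² = 457
v_rel = (5, -4),  |v_rel|² = 41;  v_rel·d = (5)·(14) + (-4)·(-19) = 146
41·t² − 292·t + 457 = 0  ⇒  m = 146² − 41·457 = 2579
m = 2579 > 0,  v_rel·d = 146 > 0  ⇒  inside

inside=yes margin=2579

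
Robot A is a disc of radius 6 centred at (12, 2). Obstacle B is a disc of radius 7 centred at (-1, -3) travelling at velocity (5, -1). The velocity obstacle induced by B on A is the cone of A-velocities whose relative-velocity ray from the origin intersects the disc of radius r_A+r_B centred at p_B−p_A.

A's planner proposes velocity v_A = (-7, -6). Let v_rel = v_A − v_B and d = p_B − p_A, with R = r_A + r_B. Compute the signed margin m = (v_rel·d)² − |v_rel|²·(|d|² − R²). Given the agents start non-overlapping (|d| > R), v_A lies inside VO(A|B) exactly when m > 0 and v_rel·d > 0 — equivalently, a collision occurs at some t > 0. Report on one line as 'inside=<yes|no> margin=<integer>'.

d = (-13, -5),  |d|² = 194;  R = 6+7 = 13,  c = 194−13² = 25
v_rel = (-12, -5),  |v_rel|² = 169;  v_rel·d = (-12)·(-13) + (-5)·(-5) = 181
169·t² − 362·t + 25 = 0  ⇒  m = 181² − 169·25 = 28536
m = 28536 > 0,  v_rel·d = 181 > 0  ⇒  inside

inside=yes margin=28536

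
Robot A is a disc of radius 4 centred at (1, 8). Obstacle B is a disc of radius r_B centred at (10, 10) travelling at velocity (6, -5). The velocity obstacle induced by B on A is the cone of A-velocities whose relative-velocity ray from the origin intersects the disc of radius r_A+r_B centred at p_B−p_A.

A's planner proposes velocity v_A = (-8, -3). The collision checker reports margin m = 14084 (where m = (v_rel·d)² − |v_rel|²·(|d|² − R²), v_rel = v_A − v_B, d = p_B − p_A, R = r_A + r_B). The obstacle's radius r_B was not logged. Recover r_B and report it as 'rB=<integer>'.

m = 14084
d = (9, 2);  v_rel = (-14, 2),  |v_rel|² = 200
v_rel×d = (-14)·(2) − (2)·(9) = -46
since m = R²·200 − (-46)²:  R² = (2116 + 14084) / 200 = 81
R = √81 = 9  ⇒  r_B = 9 − 4 = 5

rB=5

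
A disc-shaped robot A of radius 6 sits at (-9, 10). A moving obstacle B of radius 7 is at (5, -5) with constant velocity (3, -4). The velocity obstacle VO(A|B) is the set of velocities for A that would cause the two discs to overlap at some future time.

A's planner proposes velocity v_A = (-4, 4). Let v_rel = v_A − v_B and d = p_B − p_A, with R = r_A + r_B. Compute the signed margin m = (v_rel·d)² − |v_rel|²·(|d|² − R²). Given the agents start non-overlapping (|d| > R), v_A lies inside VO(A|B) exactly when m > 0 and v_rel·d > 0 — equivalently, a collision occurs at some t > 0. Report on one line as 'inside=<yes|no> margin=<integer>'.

d = (14, -15),  |d|² = 421;  R = 6+7 = 13,  c = 421−13² = 252
v_rel = (-7, 8),  |v_rel|² = 113;  v_rel·d = (-7)·(14) + (8)·(-15) = -218
113·t² + 436·t + 252 = 0  ⇒  m = (-218)² − 113·252 = 19048
m = 19048 > 0,  v_rel·d = -218 < 0  ⇒  outside

inside=no margin=19048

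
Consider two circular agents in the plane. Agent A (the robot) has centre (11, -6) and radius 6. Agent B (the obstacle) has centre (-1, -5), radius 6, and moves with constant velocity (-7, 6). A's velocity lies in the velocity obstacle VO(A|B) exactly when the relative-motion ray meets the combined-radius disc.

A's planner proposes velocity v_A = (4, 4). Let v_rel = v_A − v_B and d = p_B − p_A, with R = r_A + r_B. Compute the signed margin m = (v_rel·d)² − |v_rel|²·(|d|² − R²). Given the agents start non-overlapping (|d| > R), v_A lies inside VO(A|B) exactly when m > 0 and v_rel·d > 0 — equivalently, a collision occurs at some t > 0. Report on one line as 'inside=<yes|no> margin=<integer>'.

d = (-12, 1),  |d|² = 145;  R = 6+6 = 12,  c = 145−12² = 1
v_rel = (11, -2),  |v_rel|² = 125;  v_rel·d = (11)·(-12) + (-2)·(1) = -134
125·t² + 268·t + 1 = 0  ⇒  m = (-134)² − 125·1 = 17831
m = 17831 > 0,  v_rel·d = -134 < 0  ⇒  outside

inside=no margin=17831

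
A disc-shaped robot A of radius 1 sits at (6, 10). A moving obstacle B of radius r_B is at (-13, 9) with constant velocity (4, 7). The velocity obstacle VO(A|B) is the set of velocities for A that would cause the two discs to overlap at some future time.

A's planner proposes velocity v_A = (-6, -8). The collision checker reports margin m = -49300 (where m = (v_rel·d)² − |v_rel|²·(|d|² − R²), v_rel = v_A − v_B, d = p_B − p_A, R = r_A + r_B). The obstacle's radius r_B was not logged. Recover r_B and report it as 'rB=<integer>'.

m = -49300
d = (-19, -1);  v_rel = (-10, -15),  |v_rel|² = 325
v_rel×d = (-10)·(-1) − (-15)·(-19) = -275
since m = R²·325 − (-275)²:  R² = (75625 + -49300) / 325 = 81
R = √81 = 9  ⇒  r_B = 9 − 1 = 8

rB=8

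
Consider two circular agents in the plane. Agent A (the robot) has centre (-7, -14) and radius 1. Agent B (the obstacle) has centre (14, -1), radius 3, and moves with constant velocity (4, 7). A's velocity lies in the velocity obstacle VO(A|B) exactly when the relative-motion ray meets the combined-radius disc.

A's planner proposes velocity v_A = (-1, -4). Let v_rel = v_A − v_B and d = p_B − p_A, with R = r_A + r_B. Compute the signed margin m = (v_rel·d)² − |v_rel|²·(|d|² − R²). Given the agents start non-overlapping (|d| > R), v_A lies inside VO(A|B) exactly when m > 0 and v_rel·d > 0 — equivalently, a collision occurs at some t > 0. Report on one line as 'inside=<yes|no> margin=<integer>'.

d = (21, 13),  |d|² = 610;  R = 1+3 = 4,  c = 610−4² = 594
v_rel = (-5, -11),  |v_rel|² = 146;  v_rel·d = (-5)·(21) + (-11)·(13) = -248
146·t² + 496·t + 594 = 0  ⇒  m = (-248)² − 146·594 = -25220
m = -25220 < 0,  v_rel·d = -248 < 0  ⇒  outside

inside=no margin=-25220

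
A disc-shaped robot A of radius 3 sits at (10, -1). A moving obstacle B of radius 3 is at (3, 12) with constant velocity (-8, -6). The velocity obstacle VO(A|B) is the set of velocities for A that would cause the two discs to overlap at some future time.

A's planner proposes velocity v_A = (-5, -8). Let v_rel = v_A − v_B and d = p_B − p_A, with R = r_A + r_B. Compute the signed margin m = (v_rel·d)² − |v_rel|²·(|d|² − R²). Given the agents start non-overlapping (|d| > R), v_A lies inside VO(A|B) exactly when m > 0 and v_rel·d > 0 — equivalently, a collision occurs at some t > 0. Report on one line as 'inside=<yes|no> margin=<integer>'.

d = (-7, 13),  |d|² = 218;  R = 3+3 = 6,  c = 218−6² = 182
v_rel = (3, -2),  |v_rel|² = 13;  v_rel·d = (3)·(-7) + (-2)·(13) = -47
13·t² + 94·t + 182 = 0  ⇒  m = (-47)² − 13·182 = -157
m = -157 < 0,  v_rel·d = -47 < 0  ⇒  outside

inside=no margin=-157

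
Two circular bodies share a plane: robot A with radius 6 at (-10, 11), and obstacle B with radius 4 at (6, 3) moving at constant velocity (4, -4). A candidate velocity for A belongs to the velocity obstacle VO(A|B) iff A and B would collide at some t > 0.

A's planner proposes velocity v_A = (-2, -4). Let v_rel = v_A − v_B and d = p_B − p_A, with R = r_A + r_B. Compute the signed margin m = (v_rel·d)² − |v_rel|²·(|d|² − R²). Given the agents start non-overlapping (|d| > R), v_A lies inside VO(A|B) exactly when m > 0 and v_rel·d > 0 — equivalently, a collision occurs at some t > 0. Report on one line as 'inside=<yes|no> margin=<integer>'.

d = (16, -8),  |d|² = 320;  R = 6+4 = 10,  c = 320−10² = 220
v_rel = (-6, 0),  |v_rel|² = 36;  v_rel·d = (-6)·(16) + (0)·(-8) = -96
36·t² + 192·t + 220 = 0  ⇒  m = (-96)² − 36·220 = 1296
m = 1296 > 0,  v_rel·d = -96 < 0  ⇒  outside

inside=no margin=1296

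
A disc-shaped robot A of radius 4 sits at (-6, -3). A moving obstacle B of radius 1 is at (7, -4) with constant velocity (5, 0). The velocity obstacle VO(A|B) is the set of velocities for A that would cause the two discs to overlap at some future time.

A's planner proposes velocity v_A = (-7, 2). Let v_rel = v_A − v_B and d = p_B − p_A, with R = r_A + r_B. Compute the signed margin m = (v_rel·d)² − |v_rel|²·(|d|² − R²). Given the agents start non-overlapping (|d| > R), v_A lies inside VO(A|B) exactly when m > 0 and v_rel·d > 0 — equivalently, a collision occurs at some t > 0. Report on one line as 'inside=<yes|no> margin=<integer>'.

d = (13, -1),  |d|² = 170;  R = 4+1 = 5,  c = 170−5² = 145
v_rel = (-12, 2),  |v_rel|² = 148;  v_rel·d = (-12)·(13) + (2)·(-1) = -158
148·t² + 316·t + 145 = 0  ⇒  m = (-158)² − 148·145 = 3504
m = 3504 > 0,  v_rel·d = -158 < 0  ⇒  outside

inside=no margin=3504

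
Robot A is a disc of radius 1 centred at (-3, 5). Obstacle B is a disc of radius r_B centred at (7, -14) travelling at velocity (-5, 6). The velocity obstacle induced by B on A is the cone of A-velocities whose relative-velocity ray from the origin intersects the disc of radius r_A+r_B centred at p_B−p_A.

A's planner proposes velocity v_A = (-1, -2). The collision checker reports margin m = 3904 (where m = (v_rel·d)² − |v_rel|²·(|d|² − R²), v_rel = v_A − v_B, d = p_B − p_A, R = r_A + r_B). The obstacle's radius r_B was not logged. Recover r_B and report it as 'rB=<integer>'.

m = 3904
d = (10, -19);  v_rel = (4, -8),  |v_rel|² = 80
v_rel×d = (4)·(-19) − (-8)·(10) = 4
since m = R²·80 − 4²:  R² = (16 + 3904) / 80 = 49
R = √49 = 7  ⇒  r_B = 7 − 1 = 6

rB=6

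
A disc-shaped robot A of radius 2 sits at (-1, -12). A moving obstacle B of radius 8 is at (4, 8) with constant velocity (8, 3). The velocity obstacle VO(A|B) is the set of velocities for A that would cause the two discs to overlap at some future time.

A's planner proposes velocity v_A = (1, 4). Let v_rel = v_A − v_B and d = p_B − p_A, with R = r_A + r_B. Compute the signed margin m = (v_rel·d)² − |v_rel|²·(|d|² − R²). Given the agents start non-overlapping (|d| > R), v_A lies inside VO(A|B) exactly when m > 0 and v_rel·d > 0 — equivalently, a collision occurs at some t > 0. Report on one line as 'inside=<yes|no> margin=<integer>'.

d = (5, 20),  |d|² = 425;  R = 2+8 = 10,  c = 425−10² = 325
v_rel = (-7, 1),  |v_rel|² = 50;  v_rel·d = (-7)·(5) + (1)·(20) = -15
50·t² + 30·t + 325 = 0  ⇒  m = (-15)² − 50·325 = -16025
m = -16025 < 0,  v_rel·d = -15 < 0  ⇒  outside

inside=no margin=-16025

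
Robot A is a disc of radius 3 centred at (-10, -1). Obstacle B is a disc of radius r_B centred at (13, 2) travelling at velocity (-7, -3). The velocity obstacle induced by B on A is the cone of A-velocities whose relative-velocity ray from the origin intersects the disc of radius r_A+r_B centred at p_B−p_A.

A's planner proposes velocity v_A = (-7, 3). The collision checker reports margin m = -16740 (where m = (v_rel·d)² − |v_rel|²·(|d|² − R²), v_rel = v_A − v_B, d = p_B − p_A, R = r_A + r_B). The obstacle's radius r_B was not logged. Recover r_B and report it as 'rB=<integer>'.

m = -16740
d = (23, 3);  v_rel = (0, 6),  |v_rel|² = 36
v_rel×d = (0)·(3) − (6)·(23) = -138
since m = R²·36 − (-138)²:  R² = (19044 + -16740) / 36 = 64
R = √64 = 8  ⇒  r_B = 8 − 3 = 5

rB=5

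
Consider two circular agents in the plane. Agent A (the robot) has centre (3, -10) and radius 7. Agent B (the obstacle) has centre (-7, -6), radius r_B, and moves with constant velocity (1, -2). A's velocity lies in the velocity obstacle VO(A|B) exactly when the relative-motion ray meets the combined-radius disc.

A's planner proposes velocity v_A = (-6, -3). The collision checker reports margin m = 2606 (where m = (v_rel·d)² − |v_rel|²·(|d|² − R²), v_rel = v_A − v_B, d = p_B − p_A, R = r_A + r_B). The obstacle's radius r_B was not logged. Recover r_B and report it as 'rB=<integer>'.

m = 2606
d = (-10, 4);  v_rel = (-7, -1),  |v_rel|² = 50
v_rel×d = (-7)·(4) − (-1)·(-10) = -38
since m = R²·50 − (-38)²:  R² = (1444 + 2606) / 50 = 81
R = √81 = 9  ⇒  r_B = 9 − 7 = 2

rB=2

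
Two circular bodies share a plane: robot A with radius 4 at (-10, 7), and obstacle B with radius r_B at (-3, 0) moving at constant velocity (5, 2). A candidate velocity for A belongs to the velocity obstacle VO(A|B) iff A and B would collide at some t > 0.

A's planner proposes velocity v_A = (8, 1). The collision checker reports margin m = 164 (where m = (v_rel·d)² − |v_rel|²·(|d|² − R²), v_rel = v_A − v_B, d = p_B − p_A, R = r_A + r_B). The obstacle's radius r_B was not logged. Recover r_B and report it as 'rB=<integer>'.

m = 164
d = (7, -7);  v_rel = (3, -1),  |v_rel|² = 10
v_rel×d = (3)·(-7) − (-1)·(7) = -14
since m = R²·10 − (-14)²:  R² = (196 + 164) / 10 = 36
R = √36 = 6  ⇒  r_B = 6 − 4 = 2

rB=2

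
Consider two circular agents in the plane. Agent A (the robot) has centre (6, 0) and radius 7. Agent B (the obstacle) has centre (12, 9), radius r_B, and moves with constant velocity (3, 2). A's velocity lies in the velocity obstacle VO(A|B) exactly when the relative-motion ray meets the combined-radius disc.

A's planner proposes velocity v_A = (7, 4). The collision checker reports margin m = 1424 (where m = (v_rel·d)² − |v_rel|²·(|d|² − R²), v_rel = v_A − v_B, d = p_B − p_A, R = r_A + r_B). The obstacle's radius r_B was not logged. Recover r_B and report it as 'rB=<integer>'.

m = 1424
d = (6, 9);  v_rel = (4, 2),  |v_rel|² = 20
v_rel×d = (4)·(9) − (2)·(6) = 24
since m = R²·20 − 24²:  R² = (576 + 1424) / 20 = 100
R = √100 = 10  ⇒  r_B = 10 − 7 = 3

rB=3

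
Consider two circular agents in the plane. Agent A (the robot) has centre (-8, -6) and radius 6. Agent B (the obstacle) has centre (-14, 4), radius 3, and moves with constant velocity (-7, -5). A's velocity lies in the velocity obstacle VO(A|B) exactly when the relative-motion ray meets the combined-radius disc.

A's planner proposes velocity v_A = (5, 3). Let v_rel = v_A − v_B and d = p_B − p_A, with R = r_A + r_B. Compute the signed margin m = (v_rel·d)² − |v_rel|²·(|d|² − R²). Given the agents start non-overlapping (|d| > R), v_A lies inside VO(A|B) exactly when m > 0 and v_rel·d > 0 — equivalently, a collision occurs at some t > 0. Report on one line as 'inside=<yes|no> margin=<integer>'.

d = (-6, 10),  |d|² = 136;  R = 6+3 = 9,  c = 136−9² = 55
v_rel = (12, 8),  |v_rel|² = 208;  v_rel·d = (12)·(-6) + (8)·(10) = 8
208·t² − 16·t + 55 = 0  ⇒  m = 8² − 208·55 = -11376
m = -11376 < 0,  v_rel·d = 8 > 0  ⇒  outside

inside=no margin=-11376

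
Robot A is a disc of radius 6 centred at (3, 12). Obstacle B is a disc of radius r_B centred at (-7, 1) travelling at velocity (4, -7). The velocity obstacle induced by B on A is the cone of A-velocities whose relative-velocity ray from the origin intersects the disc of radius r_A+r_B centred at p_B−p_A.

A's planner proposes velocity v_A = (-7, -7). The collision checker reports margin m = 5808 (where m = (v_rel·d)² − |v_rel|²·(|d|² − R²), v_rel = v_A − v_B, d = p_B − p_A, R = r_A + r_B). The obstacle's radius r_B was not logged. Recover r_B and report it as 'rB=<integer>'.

m = 5808
d = (-10, -11);  v_rel = (-11, 0),  |v_rel|² = 121
v_rel×d = (-11)·(-11) − (0)·(-10) = 121
since m = R²·121 − 121²:  R² = (14641 + 5808) / 121 = 169
R = √169 = 13  ⇒  r_B = 13 − 6 = 7

rB=7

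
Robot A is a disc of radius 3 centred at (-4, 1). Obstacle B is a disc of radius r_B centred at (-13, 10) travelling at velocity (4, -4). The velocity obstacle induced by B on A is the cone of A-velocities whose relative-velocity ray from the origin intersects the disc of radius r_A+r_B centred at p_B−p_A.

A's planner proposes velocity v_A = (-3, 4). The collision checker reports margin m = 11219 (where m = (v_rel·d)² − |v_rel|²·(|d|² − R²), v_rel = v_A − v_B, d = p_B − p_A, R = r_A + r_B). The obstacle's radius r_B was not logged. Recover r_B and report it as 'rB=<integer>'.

m = 11219
d = (-9, 9);  v_rel = (-7, 8),  |v_rel|² = 113
v_rel×d = (-7)·(9) − (8)·(-9) = 9
since m = R²·113 − 9²:  R² = (81 + 11219) / 113 = 100
R = √100 = 10  ⇒  r_B = 10 − 3 = 7

rB=7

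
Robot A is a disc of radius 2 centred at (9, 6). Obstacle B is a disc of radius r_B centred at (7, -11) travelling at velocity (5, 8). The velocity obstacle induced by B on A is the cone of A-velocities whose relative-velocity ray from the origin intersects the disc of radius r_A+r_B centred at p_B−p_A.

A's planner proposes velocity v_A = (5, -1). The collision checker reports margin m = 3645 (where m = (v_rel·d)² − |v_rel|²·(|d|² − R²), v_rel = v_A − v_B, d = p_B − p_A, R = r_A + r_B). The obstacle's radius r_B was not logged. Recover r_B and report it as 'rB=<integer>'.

m = 3645
d = (-2, -17);  v_rel = (0, -9),  |v_rel|² = 81
v_rel×d = (0)·(-17) − (-9)·(-2) = -18
since m = R²·81 − (-18)²:  R² = (324 + 3645) / 81 = 49
R = √49 = 7  ⇒  r_B = 7 − 2 = 5

rB=5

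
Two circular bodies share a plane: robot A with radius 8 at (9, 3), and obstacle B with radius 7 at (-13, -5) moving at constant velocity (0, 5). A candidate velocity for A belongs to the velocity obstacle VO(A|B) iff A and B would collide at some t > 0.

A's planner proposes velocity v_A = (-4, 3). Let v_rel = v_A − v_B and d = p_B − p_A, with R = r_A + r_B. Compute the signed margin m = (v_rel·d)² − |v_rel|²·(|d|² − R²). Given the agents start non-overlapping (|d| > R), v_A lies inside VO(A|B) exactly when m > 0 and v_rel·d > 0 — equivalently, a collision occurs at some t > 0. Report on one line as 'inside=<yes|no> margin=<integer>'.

d = (-22, -8),  |d|² = 548;  R = 8+7 = 15,  c = 548−15² = 323
v_rel = (-4, -2),  |v_rel|² = 20;  v_rel·d = (-4)·(-22) + (-2)·(-8) = 104
20·t² − 208·t + 323 = 0  ⇒  m = 104² − 20·323 = 4356
m = 4356 > 0,  v_rel·d = 104 > 0  ⇒  inside

inside=yes margin=4356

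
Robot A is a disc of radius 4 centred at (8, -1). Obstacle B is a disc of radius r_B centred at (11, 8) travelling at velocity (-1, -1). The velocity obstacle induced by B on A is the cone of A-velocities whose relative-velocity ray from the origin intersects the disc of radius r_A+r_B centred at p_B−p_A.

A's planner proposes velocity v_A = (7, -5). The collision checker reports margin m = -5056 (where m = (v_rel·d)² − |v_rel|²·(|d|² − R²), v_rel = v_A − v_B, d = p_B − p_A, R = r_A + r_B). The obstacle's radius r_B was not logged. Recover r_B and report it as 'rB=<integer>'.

m = -5056
d = (3, 9);  v_rel = (8, -4),  |v_rel|² = 80
v_rel×d = (8)·(9) − (-4)·(3) = 84
since m = R²·80 − 84²:  R² = (7056 + -5056) / 80 = 25
R = √25 = 5  ⇒  r_B = 5 − 4 = 1

rB=1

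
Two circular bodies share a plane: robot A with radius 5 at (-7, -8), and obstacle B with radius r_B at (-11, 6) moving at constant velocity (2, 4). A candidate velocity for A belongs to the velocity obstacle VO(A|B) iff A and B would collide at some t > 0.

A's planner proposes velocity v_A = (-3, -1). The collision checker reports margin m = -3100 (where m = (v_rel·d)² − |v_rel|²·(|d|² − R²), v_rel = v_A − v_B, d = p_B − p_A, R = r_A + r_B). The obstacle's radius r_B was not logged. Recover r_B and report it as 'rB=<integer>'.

m = -3100
d = (-4, 14);  v_rel = (-5, -5),  |v_rel|² = 50
v_rel×d = (-5)·(14) − (-5)·(-4) = -90
since m = R²·50 − (-90)²:  R² = (8100 + -3100) / 50 = 100
R = √100 = 10  ⇒  r_B = 10 − 5 = 5

rB=5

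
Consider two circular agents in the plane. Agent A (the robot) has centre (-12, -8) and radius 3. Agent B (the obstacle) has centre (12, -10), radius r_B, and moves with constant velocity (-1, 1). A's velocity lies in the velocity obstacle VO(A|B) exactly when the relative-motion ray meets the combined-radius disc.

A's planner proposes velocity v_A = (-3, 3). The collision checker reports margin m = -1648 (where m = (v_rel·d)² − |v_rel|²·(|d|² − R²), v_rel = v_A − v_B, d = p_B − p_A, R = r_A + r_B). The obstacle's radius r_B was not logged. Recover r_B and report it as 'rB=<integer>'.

m = -1648
d = (24, -2);  v_rel = (-2, 2),  |v_rel|² = 8
v_rel×d = (-2)·(-2) − (2)·(24) = -44
since m = R²·8 − (-44)²:  R² = (1936 + -1648) / 8 = 36
R = √36 = 6  ⇒  r_B = 6 − 3 = 3

rB=3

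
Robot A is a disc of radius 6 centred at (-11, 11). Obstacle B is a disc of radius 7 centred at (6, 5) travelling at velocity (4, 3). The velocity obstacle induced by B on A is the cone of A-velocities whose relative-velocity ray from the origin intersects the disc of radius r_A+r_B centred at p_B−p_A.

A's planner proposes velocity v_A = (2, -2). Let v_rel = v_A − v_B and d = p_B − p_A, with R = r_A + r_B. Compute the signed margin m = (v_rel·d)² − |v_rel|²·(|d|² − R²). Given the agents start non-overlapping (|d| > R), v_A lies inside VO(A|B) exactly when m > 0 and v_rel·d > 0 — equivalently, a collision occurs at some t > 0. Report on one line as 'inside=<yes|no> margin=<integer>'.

d = (17, -6),  |d|² = 325;  R = 6+7 = 13,  c = 325−13² = 156
v_rel = (-2, -5),  |v_rel|² = 29;  v_rel·d = (-2)·(17) + (-5)·(-6) = -4
29·t² + 8·t + 156 = 0  ⇒  m = (-4)² − 29·156 = -4508
m = -4508 < 0,  v_rel·d = -4 < 0  ⇒  outside

inside=no margin=-4508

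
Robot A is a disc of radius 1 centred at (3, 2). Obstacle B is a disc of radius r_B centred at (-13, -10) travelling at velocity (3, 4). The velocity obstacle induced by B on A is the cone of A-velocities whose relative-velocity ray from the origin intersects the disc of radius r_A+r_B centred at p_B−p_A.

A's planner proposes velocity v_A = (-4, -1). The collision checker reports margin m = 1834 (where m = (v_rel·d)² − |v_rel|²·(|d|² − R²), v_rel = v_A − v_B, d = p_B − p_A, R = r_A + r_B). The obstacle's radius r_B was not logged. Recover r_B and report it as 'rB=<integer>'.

m = 1834
d = (-16, -12);  v_rel = (-7, -5),  |v_rel|² = 74
v_rel×d = (-7)·(-12) − (-5)·(-16) = 4
since m = R²·74 − 4²:  R² = (16 + 1834) / 74 = 25
R = √25 = 5  ⇒  r_B = 5 − 1 = 4

rB=4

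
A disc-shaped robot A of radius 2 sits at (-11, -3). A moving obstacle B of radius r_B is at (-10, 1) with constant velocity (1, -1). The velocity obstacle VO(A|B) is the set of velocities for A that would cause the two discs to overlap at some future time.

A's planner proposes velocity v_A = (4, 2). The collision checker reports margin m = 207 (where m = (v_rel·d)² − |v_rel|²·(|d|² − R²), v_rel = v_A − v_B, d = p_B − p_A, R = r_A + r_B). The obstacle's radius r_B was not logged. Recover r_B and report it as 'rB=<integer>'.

m = 207
d = (1, 4);  v_rel = (3, 3),  |v_rel|² = 18
v_rel×d = (3)·(4) − (3)·(1) = 9
since m = R²·18 − 9²:  R² = (81 + 207) / 18 = 16
R = √16 = 4  ⇒  r_B = 4 − 2 = 2

rB=2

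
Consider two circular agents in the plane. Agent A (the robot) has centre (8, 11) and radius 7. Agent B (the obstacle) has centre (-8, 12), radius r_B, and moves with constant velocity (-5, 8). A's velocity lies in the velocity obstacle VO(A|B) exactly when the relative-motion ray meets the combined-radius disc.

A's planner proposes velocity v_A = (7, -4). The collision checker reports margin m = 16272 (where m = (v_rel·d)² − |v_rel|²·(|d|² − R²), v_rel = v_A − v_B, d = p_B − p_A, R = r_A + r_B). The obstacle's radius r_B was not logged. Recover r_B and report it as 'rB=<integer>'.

m = 16272
d = (-16, 1);  v_rel = (12, -12),  |v_rel|² = 288
v_rel×d = (12)·(1) − (-12)·(-16) = -180
since m = R²·288 − (-180)²:  R² = (32400 + 16272) / 288 = 169
R = √169 = 13  ⇒  r_B = 13 − 7 = 6

rB=6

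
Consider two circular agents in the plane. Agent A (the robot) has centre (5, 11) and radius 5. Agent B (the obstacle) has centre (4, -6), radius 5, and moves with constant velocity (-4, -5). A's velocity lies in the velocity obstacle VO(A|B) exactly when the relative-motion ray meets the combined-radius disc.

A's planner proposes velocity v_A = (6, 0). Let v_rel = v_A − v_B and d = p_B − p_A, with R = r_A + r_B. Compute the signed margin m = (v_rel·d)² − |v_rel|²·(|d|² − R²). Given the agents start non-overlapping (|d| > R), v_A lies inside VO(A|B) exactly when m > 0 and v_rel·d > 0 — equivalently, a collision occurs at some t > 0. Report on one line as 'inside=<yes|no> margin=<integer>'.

d = (-1, -17),  |d|² = 290;  R = 5+5 = 10,  c = 290−10² = 190
v_rel = (10, 5),  |v_rel|² = 125;  v_rel·d = (10)·(-1) + (5)·(-17) = -95
125·t² + 190·t + 190 = 0  ⇒  m = (-95)² − 125·190 = -14725
m = -14725 < 0,  v_rel·d = -95 < 0  ⇒  outside

inside=no margin=-14725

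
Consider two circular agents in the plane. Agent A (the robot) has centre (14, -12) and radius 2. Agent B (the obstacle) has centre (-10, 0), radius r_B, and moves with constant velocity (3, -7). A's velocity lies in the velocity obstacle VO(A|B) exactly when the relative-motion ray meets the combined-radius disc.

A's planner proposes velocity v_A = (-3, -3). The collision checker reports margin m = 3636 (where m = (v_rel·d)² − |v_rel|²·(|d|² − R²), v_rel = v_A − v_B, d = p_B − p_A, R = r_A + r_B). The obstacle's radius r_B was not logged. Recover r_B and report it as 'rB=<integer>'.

m = 3636
d = (-24, 12);  v_rel = (-6, 4),  |v_rel|² = 52
v_rel×d = (-6)·(12) − (4)·(-24) = 24
since m = R²·52 − 24²:  R² = (576 + 3636) / 52 = 81
R = √81 = 9  ⇒  r_B = 9 − 2 = 7

rB=7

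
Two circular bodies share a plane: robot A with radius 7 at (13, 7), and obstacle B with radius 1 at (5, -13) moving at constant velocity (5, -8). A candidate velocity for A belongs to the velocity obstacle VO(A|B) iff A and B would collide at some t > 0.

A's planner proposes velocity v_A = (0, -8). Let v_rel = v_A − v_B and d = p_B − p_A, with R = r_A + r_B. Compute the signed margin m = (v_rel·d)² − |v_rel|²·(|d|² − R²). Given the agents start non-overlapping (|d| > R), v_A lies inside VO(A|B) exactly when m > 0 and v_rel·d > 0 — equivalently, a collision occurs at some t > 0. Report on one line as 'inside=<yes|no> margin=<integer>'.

d = (-8, -20),  |d|² = 464;  R = 7+1 = 8,  c = 464−8² = 400
v_rel = (-5, 0),  |v_rel|² = 25;  v_rel·d = (-5)·(-8) + (0)·(-20) = 40
25·t² − 80·t + 400 = 0  ⇒  m = 40² − 25·400 = -8400
m = -8400 < 0,  v_rel·d = 40 > 0  ⇒  outside

inside=no margin=-8400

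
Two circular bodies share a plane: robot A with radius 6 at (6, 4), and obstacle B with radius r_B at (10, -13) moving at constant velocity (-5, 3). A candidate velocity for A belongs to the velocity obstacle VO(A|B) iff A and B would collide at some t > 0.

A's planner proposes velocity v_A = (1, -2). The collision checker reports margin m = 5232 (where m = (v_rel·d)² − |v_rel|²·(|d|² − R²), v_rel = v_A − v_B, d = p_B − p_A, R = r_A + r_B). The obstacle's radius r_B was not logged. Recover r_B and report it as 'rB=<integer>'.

m = 5232
d = (4, -17);  v_rel = (6, -5),  |v_rel|² = 61
v_rel×d = (6)·(-17) − (-5)·(4) = -82
since m = R²·61 − (-82)²:  R² = (6724 + 5232) / 61 = 196
R = √196 = 14  ⇒  r_B = 14 − 6 = 8

rB=8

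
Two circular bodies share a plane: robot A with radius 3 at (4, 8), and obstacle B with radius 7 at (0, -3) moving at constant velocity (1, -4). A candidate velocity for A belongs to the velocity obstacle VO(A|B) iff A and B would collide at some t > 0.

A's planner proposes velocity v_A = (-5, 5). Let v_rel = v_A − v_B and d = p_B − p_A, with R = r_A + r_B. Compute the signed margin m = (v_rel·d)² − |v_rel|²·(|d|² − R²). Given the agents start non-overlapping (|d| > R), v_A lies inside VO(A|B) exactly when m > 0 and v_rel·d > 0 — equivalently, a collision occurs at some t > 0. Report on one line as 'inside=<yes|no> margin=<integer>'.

d = (-4, -11),  |d|² = 137;  R = 3+7 = 10,  c = 137−10² = 37
v_rel = (-6, 9),  |v_rel|² = 117;  v_rel·d = (-6)·(-4) + (9)·(-11) = -75
117·t² + 150·t + 37 = 0  ⇒  m = (-75)² − 117·37 = 1296
m = 1296 > 0,  v_rel·d = -75 < 0  ⇒  outside

inside=no margin=1296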